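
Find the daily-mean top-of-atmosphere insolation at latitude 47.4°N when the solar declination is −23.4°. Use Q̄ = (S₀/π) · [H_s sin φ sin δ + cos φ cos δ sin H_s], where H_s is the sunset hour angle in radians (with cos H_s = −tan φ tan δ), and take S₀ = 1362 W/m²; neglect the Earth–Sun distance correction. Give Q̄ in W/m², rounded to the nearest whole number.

−tan φ tan δ = −(1.0875)(-0.4327) = 0.4706; H_s = arccos(0.4706) = 61.93°. In radians, H_s = 1.0809.
H_s sin φ sin δ = 1.0809 × 0.7361 × -0.3971 = -0.3160.
cos φ cos δ sin H_s = 0.6769 × 0.9178 × 0.8824 = 0.5482.
Q̄ = (1362/π) × (-0.3160 + 0.5482) = 433.54 × 0.2322 = 100.67 W/m².

101 W/m²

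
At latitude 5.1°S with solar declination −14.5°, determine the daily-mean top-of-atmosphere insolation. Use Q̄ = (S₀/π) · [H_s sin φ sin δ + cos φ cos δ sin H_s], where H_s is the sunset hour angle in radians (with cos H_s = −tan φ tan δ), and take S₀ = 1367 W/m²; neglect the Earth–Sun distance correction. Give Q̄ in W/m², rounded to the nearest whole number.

435 W/m²

The sunset hour angle satisfies cos H_s = −tan φ tan δ = -0.0231, giving H_s = 91.32°. In radians, H_s = 1.5938.
H_s sin φ sin δ = 1.5938 × -0.0889 × -0.2504 = 0.0355.
cos φ cos δ sin H_s = 0.9960 × 0.9681 × 0.9997 = 0.9639.
Q̄ = (1367/π) × (0.0355 + 0.9639) = 435.13 × 0.9994 = 434.87 W/m².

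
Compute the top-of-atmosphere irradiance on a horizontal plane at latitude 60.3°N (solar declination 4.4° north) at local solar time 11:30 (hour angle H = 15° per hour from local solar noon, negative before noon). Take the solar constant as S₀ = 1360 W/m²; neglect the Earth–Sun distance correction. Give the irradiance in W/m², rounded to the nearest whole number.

Hour angle H = 15° × (11.5 − 12) = -7.50°.
With φ = 60.3°, δ = 4.4°, H = -7.50°: sin φ sin δ = 0.0666, cos φ cos δ cos H = 0.4898, so cos θ_z = 0.5564.
Top-of-atmosphere irradiance = S₀ cos θ_z = 1360 × 0.5564 = 756.70 W/m².

757 W/m²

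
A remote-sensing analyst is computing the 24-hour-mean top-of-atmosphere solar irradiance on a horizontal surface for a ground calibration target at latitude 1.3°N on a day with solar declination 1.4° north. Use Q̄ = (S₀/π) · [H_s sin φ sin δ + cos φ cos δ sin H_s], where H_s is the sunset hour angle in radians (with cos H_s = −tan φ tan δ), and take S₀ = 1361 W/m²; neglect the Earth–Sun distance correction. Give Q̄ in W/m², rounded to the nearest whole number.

The sunset hour angle satisfies cos H_s = −tan φ tan δ = -0.0006, giving H_s = 90.03°. In radians, H_s = 1.5713.
H_s sin φ sin δ = 1.5713 × 0.0227 × 0.0244 = 0.0009.
cos φ cos δ sin H_s = 0.9997 × 0.9997 × 1.0000 = 0.9994.
Q̄ = (1361/π) × (0.0009 + 0.9994) = 433.22 × 1.0003 = 433.35 W/m².

433 W/m²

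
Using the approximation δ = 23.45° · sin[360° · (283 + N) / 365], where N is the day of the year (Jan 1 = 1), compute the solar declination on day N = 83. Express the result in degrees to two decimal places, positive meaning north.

+0.40°

360 × (283 + 83) / 365 = 360.986°; sin(360.986°) = 0.0172.
δ = 23.45 × 0.0172 = 0.403° ≈ +0.40°.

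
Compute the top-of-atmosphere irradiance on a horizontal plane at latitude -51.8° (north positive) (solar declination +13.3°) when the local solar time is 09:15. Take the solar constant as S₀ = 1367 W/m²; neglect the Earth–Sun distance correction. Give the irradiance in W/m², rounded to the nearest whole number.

Hour angle H = 15° × (9.25 − 12) = -41.25°.
cos θ_z = sin φ sin δ + cos φ cos δ cos H = (-0.7859)(0.2300) + (0.6184)(0.9732)(0.7518) = 0.2717.
Top-of-atmosphere irradiance = S₀ cos θ_z = 1367 × 0.2717 = 371.41 W/m².

371 W/m²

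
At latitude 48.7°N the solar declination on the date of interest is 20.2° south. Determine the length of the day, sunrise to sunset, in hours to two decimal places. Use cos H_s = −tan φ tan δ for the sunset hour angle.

cos H_s = −tan(48.7°) · tan(-20.2°) = 0.4188, so H_s = arccos(0.4188) = 65.24°.
Day length = 2 H_s / 15° h⁻¹ = 130.48° / 15 = 8.699 h.

8.70 hours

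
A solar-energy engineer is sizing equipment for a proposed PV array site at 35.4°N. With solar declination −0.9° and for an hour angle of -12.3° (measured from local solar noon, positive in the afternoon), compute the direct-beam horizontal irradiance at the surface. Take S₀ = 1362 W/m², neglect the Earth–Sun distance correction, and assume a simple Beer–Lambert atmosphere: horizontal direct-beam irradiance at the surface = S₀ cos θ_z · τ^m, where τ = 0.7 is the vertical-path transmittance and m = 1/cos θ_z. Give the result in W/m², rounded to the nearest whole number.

cos θ_z = sin φ sin δ + cos φ cos δ cos H = (0.5793)(-0.0157) + (0.8151)(0.9999)(0.9770) = 0.7872.
Air mass m = 1/cos θ_z = 1/0.7872 = 1.270; τ^m = 0.7^1.270 = 0.6357.
Surface direct beam = 1362 × 0.7872 × 0.6357 = 681.58 W/m².

682 W/m²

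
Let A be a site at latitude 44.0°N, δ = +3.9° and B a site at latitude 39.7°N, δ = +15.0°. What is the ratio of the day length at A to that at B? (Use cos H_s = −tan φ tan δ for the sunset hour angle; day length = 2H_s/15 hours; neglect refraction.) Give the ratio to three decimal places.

0.912

A: H_s = arccos(−tan 44.0° · tan 3.9°) = 93.77°, so 2H_s/15 = 12.5027 h.
B: H_s = arccos(−tan 39.7° · tan 15.0°) = 102.85°, so 2H_s/15 = 13.7133 h.
Ratio A/B = 12.5027 / 13.7133 = 0.9117.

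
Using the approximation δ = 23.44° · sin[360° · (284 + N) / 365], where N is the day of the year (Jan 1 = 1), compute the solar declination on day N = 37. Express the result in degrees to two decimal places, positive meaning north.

-16.10°

360 × (284 + 37) / 365 = 316.603°; sin(316.603°) = -0.6870.
δ = 23.44 × -0.6870 = -16.103° ≈ -16.10°.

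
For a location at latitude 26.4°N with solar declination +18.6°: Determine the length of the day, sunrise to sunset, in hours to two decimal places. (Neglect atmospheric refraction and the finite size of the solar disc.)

cos H_s = −tan(26.4°) · tan(18.6°) = -0.1671, so H_s = arccos(-0.1671) = 99.62°.
Day length = 2 H_s / 15° h⁻¹ = 199.24° / 15 = 13.283 h.

13.28 hours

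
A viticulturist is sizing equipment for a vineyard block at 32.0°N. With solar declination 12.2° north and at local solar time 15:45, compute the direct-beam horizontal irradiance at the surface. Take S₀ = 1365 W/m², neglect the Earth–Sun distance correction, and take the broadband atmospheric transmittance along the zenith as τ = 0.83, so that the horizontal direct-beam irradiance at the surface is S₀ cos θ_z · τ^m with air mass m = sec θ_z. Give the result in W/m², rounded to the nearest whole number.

Hour angle H = 15° × (15.75 − 12) = 56.25°.
With φ = 32.0°, δ = 12.2°, H = 56.25°: sin φ sin δ = 0.1120, cos φ cos δ cos H = 0.4605, so cos θ_z = 0.5725.
Air mass m = 1/cos θ_z = 1/0.5725 = 1.747; τ^m = 0.83^1.747 = 0.7222.
Surface direct beam = 1365 × 0.5725 × 0.7222 = 564.37 W/m².

564 W/m²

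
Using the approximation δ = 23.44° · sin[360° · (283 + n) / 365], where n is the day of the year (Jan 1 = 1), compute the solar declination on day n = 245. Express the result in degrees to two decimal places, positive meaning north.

+7.72°

360 × (283 + 245) / 365 = 520.767°; sin(520.767°) = 0.3294.
δ = 23.44 × 0.3294 = 7.721° ≈ +7.72°.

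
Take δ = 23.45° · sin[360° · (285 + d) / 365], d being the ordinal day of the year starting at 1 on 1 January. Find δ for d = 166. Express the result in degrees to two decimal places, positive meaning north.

+23.35°

360 × (285 + 166) / 365 = 444.822°; sin(444.822°) = 0.9959.
δ = 23.45 × 0.9959 = 23.354° ≈ +23.35°.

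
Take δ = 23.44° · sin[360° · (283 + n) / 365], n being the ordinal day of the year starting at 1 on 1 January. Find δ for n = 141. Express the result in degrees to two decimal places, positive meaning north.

360 × (283 + 141) / 365 = 418.192°; sin(418.192°) = 0.8498.
δ = 23.44 × 0.8498 = 19.919° ≈ +19.92°.

+19.92°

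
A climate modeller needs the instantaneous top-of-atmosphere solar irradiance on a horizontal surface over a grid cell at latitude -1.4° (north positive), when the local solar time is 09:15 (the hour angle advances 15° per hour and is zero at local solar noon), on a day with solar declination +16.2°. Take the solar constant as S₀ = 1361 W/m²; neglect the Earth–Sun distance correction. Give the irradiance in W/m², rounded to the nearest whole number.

Hour angle H = 15° × (9.25 − 12) = -41.25°.
cos θ_z = sin(-1.4°) sin(16.2°) + cos(-1.4°) cos(16.2°) cos(-41.25°) = -0.0068 + 0.7218 = 0.7150.
Top-of-atmosphere irradiance = S₀ cos θ_z = 1361 × 0.7150 = 973.12 W/m².

973 W/m²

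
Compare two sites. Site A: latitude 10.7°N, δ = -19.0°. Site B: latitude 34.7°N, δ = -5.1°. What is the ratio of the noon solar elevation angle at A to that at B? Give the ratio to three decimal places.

A: 90° − |10.7 − (-19.0)| = 60.30°.
B: 90° − |34.7 − (-5.1)| = 50.20°.
Ratio A/B = 60.3000 / 50.2000 = 1.2012.

1.201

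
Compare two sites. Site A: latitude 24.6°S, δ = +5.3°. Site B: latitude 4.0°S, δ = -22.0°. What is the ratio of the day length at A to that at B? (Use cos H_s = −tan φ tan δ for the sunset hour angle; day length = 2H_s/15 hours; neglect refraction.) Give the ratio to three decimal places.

0.956

A: H_s = arccos(−tan -24.6° · tan 5.3°) = 87.57°, so 2H_s/15 = 11.6760 h.
B: H_s = arccos(−tan -4.0° · tan -22.0°) = 91.62°, so 2H_s/15 = 12.2160 h.
Ratio A/B = 11.6760 / 12.2160 = 0.9558.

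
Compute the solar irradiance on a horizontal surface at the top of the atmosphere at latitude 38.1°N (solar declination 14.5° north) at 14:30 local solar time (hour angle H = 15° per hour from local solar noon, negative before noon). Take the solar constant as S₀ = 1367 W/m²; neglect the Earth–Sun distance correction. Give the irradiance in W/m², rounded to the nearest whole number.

1037 W/m²

Hour angle H = 15° × (14.5 − 12) = 37.50°.
cos θ_z = sin(38.1°) sin(14.5°) + cos(38.1°) cos(14.5°) cos(37.50°) = 0.1545 + 0.6044 = 0.7589.
Top-of-atmosphere irradiance = S₀ cos θ_z = 1367 × 0.7589 = 1037.42 W/m².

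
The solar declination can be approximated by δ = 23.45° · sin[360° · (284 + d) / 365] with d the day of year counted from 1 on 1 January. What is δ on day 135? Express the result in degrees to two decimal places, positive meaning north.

360 × (284 + 135) / 365 = 413.260°; sin(413.260°) = 0.8014.
δ = 23.45 × 0.8014 = 18.793° ≈ +18.79°.

+18.79°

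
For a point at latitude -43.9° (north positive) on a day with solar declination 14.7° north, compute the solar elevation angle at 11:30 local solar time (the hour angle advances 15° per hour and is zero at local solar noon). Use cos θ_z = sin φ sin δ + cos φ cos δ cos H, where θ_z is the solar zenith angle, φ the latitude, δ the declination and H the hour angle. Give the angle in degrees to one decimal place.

31.0°

Hour angle H = 15° × (11.5 − 12) = -7.50°.
cos θ_z = sin(-43.9°) sin(14.7°) + cos(-43.9°) cos(14.7°) cos(-7.50°) = -0.1760 + 0.6910 = 0.5150.
θ_z = arccos(0.5150) = 59.00°, so the elevation is 90° − 59.00° = 31.00°.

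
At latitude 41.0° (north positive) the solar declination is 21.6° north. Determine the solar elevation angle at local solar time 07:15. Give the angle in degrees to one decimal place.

27.8°

Hour angle H = 15° × (7.25 − 12) = -71.25°.
cos θ_z = sin φ sin δ + cos φ cos δ cos H = (0.6561)(0.3681) + (0.7547)(0.9298)(0.3214) = 0.4670.
θ_z = arccos(0.4670) = 62.16°, so the elevation is 90° − 62.16° = 27.84°.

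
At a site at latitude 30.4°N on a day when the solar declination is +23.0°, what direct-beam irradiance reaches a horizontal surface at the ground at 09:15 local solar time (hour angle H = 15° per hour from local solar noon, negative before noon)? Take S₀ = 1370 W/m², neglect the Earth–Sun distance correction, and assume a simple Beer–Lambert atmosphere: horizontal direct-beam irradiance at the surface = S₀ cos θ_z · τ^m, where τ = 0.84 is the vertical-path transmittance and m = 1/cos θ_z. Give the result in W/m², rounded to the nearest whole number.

874 W/m²

Hour angle H = 15° × (9.25 − 12) = -41.25°.
cos θ_z = sin(30.4°) sin(23.0°) + cos(30.4°) cos(23.0°) cos(-41.25°) = 0.1977 + 0.5969 = 0.7946.
Air mass m = 1/cos θ_z = 1/0.7946 = 1.258; τ^m = 0.84^1.258 = 0.8031.
Surface direct beam = 1370 × 0.7946 × 0.8031 = 874.26 W/m².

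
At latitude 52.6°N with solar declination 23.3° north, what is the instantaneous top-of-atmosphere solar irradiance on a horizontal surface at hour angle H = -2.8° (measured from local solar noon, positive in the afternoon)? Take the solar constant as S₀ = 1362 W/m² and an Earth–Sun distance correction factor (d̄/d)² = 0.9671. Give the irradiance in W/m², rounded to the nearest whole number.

With φ = 52.6°, δ = 23.3°, H = -2.80°: sin φ sin δ = 0.3142, cos φ cos δ cos H = 0.5572, so cos θ_z = 0.8714.
Top-of-atmosphere irradiance = S₀ (d̄/d)² cos θ_z = 1362 × 0.9671 × 0.8714 = 1147.80 W/m².

1148 W/m²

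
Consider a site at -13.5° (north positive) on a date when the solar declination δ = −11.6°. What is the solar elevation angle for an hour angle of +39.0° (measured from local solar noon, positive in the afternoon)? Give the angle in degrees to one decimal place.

With φ = -13.5°, δ = -11.6°, H = 39.00°: sin φ sin δ = 0.0469, cos φ cos δ cos H = 0.7402, so cos θ_z = 0.7871.
θ_z = arccos(0.7871) = 38.08°, so the elevation is 90° − 38.08° = 51.92°.

51.9°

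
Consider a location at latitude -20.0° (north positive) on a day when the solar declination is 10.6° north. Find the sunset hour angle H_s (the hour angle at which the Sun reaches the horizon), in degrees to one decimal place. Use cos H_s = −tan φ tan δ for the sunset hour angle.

86.1°

The sunset hour angle satisfies cos H_s = −tan φ tan δ = 0.0681, giving H_s = 86.10°.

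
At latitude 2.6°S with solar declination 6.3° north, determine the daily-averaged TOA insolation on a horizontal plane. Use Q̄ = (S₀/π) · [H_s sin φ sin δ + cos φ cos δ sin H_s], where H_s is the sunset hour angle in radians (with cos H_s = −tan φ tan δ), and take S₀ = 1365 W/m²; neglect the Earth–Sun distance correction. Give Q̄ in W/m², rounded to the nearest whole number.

428 W/m²

−tan φ tan δ = −(-0.0454)(0.1104) = 0.0050; H_s = arccos(0.0050) = 89.71°. In radians, H_s = 1.5657.
H_s sin φ sin δ = 1.5657 × -0.0454 × 0.1097 = -0.0078.
cos φ cos δ sin H_s = 0.9990 × 0.9940 × 1.0000 = 0.9930.
Q̄ = (1365/π) × (-0.0078 + 0.9930) = 434.49 × 0.9852 = 428.06 W/m².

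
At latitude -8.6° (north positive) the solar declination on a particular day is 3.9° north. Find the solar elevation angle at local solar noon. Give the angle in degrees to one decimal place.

At local solar noon the hour angle is zero, so the elevation is 90° − |φ − δ| = 90° − |-8.6° − (3.9°)| = 90° − 12.5° = 77.5°.

77.5°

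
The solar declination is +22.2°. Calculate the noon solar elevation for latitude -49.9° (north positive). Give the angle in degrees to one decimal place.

At local solar noon the hour angle is zero, so the elevation is 90° − |φ − δ| = 90° − |-49.9° − (22.2°)| = 90° − 72.1° = 17.9°.

17.9°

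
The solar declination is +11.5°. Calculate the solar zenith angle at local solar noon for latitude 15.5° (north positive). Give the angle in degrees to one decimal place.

At local solar noon the hour angle is zero, so the zenith angle is |φ − δ| = |15.5° − (11.5°)| = 4.0°.

4.0°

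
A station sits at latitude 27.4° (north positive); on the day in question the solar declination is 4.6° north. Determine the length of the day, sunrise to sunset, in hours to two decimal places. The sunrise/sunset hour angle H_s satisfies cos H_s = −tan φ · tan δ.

−tan φ tan δ = −(0.5184)(0.0805) = -0.0417; H_s = arccos(-0.0417) = 92.39°.
Day length = 2 H_s / 15° h⁻¹ = 184.78° / 15 = 12.319 h.

12.32 hours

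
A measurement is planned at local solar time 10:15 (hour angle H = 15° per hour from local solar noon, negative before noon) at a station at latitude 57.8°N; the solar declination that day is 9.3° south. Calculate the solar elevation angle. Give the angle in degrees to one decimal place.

19.6°

Hour angle H = 15° × (10.25 − 12) = -26.25°.
cos θ_z = sin φ sin δ + cos φ cos δ cos H = (0.8462)(-0.1616) + (0.5329)(0.9869)(0.8969) = 0.3350.
θ_z = arccos(0.3350) = 70.43°, so the elevation is 90° − 70.43° = 19.57°.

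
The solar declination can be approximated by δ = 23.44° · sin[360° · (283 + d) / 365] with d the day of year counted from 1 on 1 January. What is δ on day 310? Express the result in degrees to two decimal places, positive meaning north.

360 × (283 + 310) / 365 = 584.877°; sin(584.877°) = -0.7056.
δ = 23.44 × -0.7056 = -16.539° ≈ -16.54°.

-16.54°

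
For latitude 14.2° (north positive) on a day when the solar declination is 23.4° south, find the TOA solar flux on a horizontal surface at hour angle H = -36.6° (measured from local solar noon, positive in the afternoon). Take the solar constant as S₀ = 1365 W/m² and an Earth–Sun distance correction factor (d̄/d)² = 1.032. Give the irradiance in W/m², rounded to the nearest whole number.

869 W/m²

cos θ_z = sin φ sin δ + cos φ cos δ cos H = (0.2453)(-0.3971) + (0.9694)(0.9178)(0.8028) = 0.6169.
Top-of-atmosphere irradiance = S₀ (d̄/d)² cos θ_z = 1365 × 1.032 × 0.6169 = 869.01 W/m².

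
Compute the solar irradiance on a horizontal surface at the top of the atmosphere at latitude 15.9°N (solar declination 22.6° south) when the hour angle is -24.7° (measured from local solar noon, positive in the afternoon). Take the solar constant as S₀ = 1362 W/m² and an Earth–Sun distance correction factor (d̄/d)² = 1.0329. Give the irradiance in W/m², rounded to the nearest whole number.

987 W/m²

With φ = 15.9°, δ = -22.6°, H = -24.70°: sin φ sin δ = -0.1053, cos φ cos δ cos H = 0.8067, so cos θ_z = 0.7014.
Top-of-atmosphere irradiance = S₀ (d̄/d)² cos θ_z = 1362 × 1.0329 × 0.7014 = 986.74 W/m².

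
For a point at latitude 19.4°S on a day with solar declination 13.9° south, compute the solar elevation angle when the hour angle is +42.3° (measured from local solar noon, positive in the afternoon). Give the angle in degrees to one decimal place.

49.2°

cos θ_z = sin φ sin δ + cos φ cos δ cos H = (-0.3322)(-0.2402) + (0.9432)(0.9707)(0.7396) = 0.7569.
θ_z = arccos(0.7569) = 40.81°, so the elevation is 90° − 40.81° = 49.19°.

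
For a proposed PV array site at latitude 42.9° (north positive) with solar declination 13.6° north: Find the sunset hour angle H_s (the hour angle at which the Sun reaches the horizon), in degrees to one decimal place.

103.0°

The sunset hour angle satisfies cos H_s = −tan φ tan δ = -0.2248, giving H_s = 102.99°.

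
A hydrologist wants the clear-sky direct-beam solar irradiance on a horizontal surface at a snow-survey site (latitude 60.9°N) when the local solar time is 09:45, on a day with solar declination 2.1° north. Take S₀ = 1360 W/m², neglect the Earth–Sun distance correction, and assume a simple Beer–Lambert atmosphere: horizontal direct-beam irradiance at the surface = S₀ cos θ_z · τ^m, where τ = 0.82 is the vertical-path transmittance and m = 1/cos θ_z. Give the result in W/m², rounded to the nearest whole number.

376 W/m²

Hour angle H = 15° × (9.75 − 12) = -33.75°.
With φ = 60.9°, δ = 2.1°, H = -33.75°: sin φ sin δ = 0.0320, cos φ cos δ cos H = 0.4041, so cos θ_z = 0.4361.
Air mass m = 1/cos θ_z = 1/0.4361 = 2.293; τ^m = 0.82^2.293 = 0.6344.
Surface direct beam = 1360 × 0.4361 × 0.6344 = 376.26 W/m².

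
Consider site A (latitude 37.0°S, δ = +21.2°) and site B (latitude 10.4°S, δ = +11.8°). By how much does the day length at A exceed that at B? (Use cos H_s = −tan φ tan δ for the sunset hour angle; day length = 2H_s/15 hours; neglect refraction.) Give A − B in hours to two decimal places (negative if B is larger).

-1.97 h

A: H_s = arccos(−tan -37.0° · tan 21.2°) = 73.01°, so 2H_s/15 = 9.7347 h.
B: H_s = arccos(−tan -10.4° · tan 11.8°) = 87.80°, so 2H_s/15 = 11.7067 h.
A − B = 9.7347 − 11.7067 = -1.9720 h.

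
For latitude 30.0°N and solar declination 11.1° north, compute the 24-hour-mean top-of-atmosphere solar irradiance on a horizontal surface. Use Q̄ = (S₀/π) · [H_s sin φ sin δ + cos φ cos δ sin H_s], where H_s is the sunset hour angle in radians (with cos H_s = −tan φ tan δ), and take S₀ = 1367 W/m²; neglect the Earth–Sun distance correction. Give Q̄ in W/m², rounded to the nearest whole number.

−tan φ tan δ = −(0.5774)(0.1962) = -0.1133; H_s = arccos(-0.1133) = 96.51°. In radians, H_s = 1.6844.
H_s sin φ sin δ = 1.6844 × 0.5000 × 0.1925 = 0.1621.
cos φ cos δ sin H_s = 0.8660 × 0.9813 × 0.9936 = 0.8444.
Q̄ = (1367/π) × (0.1621 + 0.8444) = 435.13 × 1.0065 = 437.96 W/m².

438 W/m²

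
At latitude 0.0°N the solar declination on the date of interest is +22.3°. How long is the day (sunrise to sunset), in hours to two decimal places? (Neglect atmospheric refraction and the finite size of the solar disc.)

12.00 hours

−tan φ tan δ = −(0.0000)(0.4101) = 0.0000; H_s = arccos(0.0000) = 90.00°.
Day length = 2 H_s / 15° h⁻¹ = 180.00° / 15 = 12.000 h.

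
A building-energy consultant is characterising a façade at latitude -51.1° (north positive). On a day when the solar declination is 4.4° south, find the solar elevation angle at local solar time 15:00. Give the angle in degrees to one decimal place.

30.2°

Hour angle H = 15° × (15 − 12) = 45.00°.
With φ = -51.1°, δ = -4.4°, H = 45.00°: sin φ sin δ = 0.0597, cos φ cos δ cos H = 0.4427, so cos θ_z = 0.5024.
θ_z = arccos(0.5024) = 59.84°, so the elevation is 90° − 59.84° = 30.16°.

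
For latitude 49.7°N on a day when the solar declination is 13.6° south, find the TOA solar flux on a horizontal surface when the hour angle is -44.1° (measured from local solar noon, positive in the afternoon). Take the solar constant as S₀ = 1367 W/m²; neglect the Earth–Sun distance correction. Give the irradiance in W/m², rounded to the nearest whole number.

cos θ_z = sin(49.7°) sin(-13.6°) + cos(49.7°) cos(-13.6°) cos(-44.10°) = -0.1793 + 0.4515 = 0.2722.
Top-of-atmosphere irradiance = S₀ cos θ_z = 1367 × 0.2722 = 372.10 W/m².

372 W/m²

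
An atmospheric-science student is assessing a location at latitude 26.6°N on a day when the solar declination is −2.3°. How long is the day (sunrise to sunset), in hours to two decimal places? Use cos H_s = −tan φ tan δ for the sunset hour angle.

11.85 hours

cos H_s = −tan(26.6°) · tan(-2.3°) = 0.0201, so H_s = arccos(0.0201) = 88.85°.
Day length = 2 H_s / 15° h⁻¹ = 177.70° / 15 = 11.847 h.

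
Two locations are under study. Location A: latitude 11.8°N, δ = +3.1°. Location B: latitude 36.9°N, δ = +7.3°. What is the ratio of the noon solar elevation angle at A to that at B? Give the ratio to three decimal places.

A: 90° − |11.8 − (3.1)| = 81.30°.
B: 90° − |36.9 − (7.3)| = 60.40°.
Ratio A/B = 81.3000 / 60.4000 = 1.3460.

1.346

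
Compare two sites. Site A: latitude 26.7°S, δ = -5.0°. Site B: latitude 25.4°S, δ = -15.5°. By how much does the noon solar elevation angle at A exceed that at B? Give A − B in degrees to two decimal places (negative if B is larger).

-11.80°

A: 90° − |-26.7 − (-5.0)| = 68.30°.
B: 90° − |-25.4 − (-15.5)| = 80.10°.
A − B = 68.30 − 80.10 = -11.80°.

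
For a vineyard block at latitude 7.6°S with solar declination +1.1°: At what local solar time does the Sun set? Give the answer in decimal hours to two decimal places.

cos H_s = −tan(-7.6°) · tan(1.1°) = 0.0026, so H_s = arccos(0.0026) = 89.85°.
Sunset is at 12 + H_s/15 = 12 + 5.990 = 17.990 h local solar time.

17.99 h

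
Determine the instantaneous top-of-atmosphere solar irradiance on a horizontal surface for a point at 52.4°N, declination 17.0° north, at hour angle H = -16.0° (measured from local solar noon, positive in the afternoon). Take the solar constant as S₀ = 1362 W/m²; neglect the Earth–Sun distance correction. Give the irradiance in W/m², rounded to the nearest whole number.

1079 W/m²

cos θ_z = sin φ sin δ + cos φ cos δ cos H = (0.7923)(0.2924) + (0.6101)(0.9563)(0.9613) = 0.7925.
Top-of-atmosphere irradiance = S₀ cos θ_z = 1362 × 0.7925 = 1079.38 W/m².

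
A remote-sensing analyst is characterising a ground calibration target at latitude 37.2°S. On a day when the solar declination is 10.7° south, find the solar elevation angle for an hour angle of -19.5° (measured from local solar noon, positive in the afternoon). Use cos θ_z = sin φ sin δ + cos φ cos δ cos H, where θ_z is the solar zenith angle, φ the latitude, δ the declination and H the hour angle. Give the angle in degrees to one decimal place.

cos θ_z = sin φ sin δ + cos φ cos δ cos H = (-0.6046)(-0.1857) + (0.7965)(0.9826)(0.9426) = 0.8500.
θ_z = arccos(0.8500) = 31.79°, so the elevation is 90° − 31.79° = 58.21°.

58.2°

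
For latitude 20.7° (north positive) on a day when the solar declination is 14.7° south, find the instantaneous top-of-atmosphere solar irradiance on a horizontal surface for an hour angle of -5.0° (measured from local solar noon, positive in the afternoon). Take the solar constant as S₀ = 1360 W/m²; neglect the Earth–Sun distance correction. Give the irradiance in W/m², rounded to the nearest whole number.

cos θ_z = sin φ sin δ + cos φ cos δ cos H = (0.3535)(-0.2538) + (0.9354)(0.9673)(0.9962) = 0.8117.
Top-of-atmosphere irradiance = S₀ cos θ_z = 1360 × 0.8117 = 1103.91 W/m².

1104 W/m²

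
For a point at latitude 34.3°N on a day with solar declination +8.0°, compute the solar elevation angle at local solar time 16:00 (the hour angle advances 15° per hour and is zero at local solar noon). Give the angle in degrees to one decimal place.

Hour angle H = 15° × (16 − 12) = 60.00°.
With φ = 34.3°, δ = 8.0°, H = 60.00°: sin φ sin δ = 0.0784, cos φ cos δ cos H = 0.4090, so cos θ_z = 0.4874.
θ_z = arccos(0.4874) = 60.83°, so the elevation is 90° − 60.83° = 29.17°.

29.2°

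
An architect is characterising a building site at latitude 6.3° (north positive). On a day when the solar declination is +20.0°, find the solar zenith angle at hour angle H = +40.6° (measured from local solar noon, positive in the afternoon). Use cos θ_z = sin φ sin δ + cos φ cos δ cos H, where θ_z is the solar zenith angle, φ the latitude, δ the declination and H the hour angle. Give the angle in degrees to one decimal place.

41.7°

cos θ_z = sin(6.3°) sin(20.0°) + cos(6.3°) cos(20.0°) cos(40.60°) = 0.0375 + 0.7092 = 0.7467.
θ_z = arccos(0.7467) = 41.69°.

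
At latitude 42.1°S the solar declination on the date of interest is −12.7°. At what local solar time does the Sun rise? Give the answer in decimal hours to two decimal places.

The sunset hour angle satisfies cos H_s = −tan φ tan δ = -0.2036, giving H_s = 101.75°.
Sunrise is at 12 − H_s/15 = 12 − 6.783 = 5.217 h local solar time.

5.22 h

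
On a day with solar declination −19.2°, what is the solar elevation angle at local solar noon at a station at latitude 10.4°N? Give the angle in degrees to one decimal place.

60.4°

At local solar noon the hour angle is zero, so the elevation is 90° − |φ − δ| = 90° − |10.4° − (-19.2°)| = 90° − 29.6° = 60.4°.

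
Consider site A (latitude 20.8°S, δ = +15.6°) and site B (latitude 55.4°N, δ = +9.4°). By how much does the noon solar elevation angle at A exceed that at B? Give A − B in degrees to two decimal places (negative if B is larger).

+9.60°

A: 90° − |-20.8 − (15.6)| = 53.60°.
B: 90° − |55.4 − (9.4)| = 44.00°.
A − B = 53.60 − 44.00 = 9.60°.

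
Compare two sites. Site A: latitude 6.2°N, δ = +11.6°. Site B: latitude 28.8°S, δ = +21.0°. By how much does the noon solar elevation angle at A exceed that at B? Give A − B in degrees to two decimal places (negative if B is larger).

+44.40°

A: 90° − |6.2 − (11.6)| = 84.60°.
B: 90° − |-28.8 − (21.0)| = 40.20°.
A − B = 84.60 − 40.20 = 44.40°.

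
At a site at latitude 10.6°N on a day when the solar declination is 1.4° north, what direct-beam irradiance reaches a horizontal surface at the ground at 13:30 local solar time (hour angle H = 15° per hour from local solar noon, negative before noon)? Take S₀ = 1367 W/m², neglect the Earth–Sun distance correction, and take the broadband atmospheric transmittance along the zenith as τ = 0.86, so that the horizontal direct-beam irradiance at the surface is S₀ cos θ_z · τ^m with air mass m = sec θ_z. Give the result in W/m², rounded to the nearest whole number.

1057 W/m²

Hour angle H = 15° × (13.5 − 12) = 22.50°.
With φ = 10.6°, δ = 1.4°, H = 22.50°: sin φ sin δ = 0.0045, cos φ cos δ cos H = 0.9078, so cos θ_z = 0.9123.
Air mass m = 1/cos θ_z = 1/0.9123 = 1.096; τ^m = 0.86^1.096 = 0.8476.
Surface direct beam = 1367 × 0.9123 × 0.8476 = 1057.05 W/m².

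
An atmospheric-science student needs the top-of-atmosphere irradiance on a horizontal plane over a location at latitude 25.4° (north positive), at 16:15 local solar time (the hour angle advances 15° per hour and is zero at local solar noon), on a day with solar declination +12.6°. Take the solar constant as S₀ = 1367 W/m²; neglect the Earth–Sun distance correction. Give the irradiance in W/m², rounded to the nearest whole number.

Hour angle H = 15° × (16.25 − 12) = 63.75°.
cos θ_z = sin φ sin δ + cos φ cos δ cos H = (0.4289)(0.2181) + (0.9033)(0.9759)(0.4423) = 0.4834.
Top-of-atmosphere irradiance = S₀ cos θ_z = 1367 × 0.4834 = 660.81 W/m².

661 W/m²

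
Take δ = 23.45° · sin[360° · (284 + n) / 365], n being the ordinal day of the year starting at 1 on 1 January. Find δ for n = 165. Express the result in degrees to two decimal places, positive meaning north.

+23.27°

360 × (284 + 165) / 365 = 442.849°; sin(442.849°) = 0.9922.
δ = 23.45 × 0.9922 = 23.267° ≈ +23.27°.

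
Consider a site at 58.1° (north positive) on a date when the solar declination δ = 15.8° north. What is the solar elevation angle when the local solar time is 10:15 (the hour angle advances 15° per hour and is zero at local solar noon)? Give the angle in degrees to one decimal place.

43.4°

Hour angle H = 15° × (10.25 − 12) = -26.25°.
With φ = 58.1°, δ = 15.8°, H = -26.25°: sin φ sin δ = 0.2312, cos φ cos δ cos H = 0.4560, so cos θ_z = 0.6872.
θ_z = arccos(0.6872) = 46.59°, so the elevation is 90° − 46.59° = 43.41°.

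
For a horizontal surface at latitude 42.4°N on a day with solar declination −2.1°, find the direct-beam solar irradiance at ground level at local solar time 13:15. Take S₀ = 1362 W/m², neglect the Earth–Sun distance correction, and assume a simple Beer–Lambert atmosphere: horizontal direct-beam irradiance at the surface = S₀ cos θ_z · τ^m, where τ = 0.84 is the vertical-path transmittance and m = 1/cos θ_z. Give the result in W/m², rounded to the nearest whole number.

Hour angle H = 15° × (13.25 − 12) = 18.75°.
With φ = 42.4°, δ = -2.1°, H = 18.75°: sin φ sin δ = -0.0247, cos φ cos δ cos H = 0.6988, so cos θ_z = 0.6741.
Air mass m = 1/cos θ_z = 1/0.6741 = 1.483; τ^m = 0.84^1.483 = 0.7722.
Surface direct beam = 1362 × 0.6741 × 0.7722 = 708.98 W/m².

709 W/m²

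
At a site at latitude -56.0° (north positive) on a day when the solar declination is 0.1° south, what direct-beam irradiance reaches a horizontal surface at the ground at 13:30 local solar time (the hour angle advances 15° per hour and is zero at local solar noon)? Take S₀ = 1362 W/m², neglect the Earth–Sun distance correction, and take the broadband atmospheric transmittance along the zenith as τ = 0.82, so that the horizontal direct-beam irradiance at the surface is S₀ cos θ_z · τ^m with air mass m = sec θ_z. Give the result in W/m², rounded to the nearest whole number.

481 W/m²

Hour angle H = 15° × (13.5 − 12) = 22.50°.
cos θ_z = sin(-56.0°) sin(-0.1°) + cos(-56.0°) cos(-0.1°) cos(22.50°) = 0.0014 + 0.5166 = 0.5180.
Air mass m = 1/cos θ_z = 1/0.5180 = 1.931; τ^m = 0.82^1.931 = 0.6817.
Surface direct beam = 1362 × 0.5180 × 0.6817 = 480.95 W/m².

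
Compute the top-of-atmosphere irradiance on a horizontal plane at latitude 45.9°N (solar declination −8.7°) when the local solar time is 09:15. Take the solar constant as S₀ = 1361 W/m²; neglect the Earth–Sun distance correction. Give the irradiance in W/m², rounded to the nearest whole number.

556 W/m²

Hour angle H = 15° × (9.25 − 12) = -41.25°.
cos θ_z = sin φ sin δ + cos φ cos δ cos H = (0.7181)(-0.1513) + (0.6959)(0.9885)(0.7518) = 0.4085.
Top-of-atmosphere irradiance = S₀ cos θ_z = 1361 × 0.4085 = 555.97 W/m².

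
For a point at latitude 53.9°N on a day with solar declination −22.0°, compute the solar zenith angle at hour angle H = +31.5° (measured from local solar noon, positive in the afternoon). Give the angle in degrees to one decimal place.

80.6°

cos θ_z = sin φ sin δ + cos φ cos δ cos H = (0.8080)(-0.3746) + (0.5892)(0.9272)(0.8526) = 0.1631.
θ_z = arccos(0.1631) = 80.61°.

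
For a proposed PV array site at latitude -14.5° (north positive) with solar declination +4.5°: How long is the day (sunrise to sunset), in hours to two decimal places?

cos H_s = −tan(-14.5°) · tan(4.5°) = 0.0204, so H_s = arccos(0.0204) = 88.83°.
Day length = 2 H_s / 15° h⁻¹ = 177.66° / 15 = 11.844 h.

11.84 hours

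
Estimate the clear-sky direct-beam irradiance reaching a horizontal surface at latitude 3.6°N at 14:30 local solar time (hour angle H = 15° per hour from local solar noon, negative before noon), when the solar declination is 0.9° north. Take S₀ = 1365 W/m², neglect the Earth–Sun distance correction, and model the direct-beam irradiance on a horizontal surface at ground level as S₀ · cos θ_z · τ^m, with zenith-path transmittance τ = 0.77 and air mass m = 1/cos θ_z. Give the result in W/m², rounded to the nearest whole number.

Hour angle H = 15° × (14.5 − 12) = 37.50°.
cos θ_z = sin φ sin δ + cos φ cos δ cos H = (0.0628)(0.0157) + (0.9980)(0.9999)(0.7934) = 0.7927.
Air mass m = 1/cos θ_z = 1/0.7927 = 1.262; τ^m = 0.77^1.262 = 0.7190.
Surface direct beam = 1365 × 0.7927 × 0.7190 = 777.98 W/m².

778 W/m²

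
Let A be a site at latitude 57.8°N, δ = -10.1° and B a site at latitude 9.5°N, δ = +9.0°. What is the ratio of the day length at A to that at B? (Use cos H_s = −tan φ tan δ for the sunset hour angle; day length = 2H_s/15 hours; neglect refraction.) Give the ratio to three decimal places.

A: H_s = arccos(−tan 57.8° · tan -10.1°) = 73.57°, so 2H_s/15 = 9.8093 h.
B: H_s = arccos(−tan 9.5° · tan 9.0°) = 91.52°, so 2H_s/15 = 12.2027 h.
Ratio A/B = 9.8093 / 12.2027 = 0.8039.

0.804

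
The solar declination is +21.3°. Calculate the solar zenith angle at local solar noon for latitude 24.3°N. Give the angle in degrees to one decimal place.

At local solar noon the hour angle is zero, so the zenith angle is |φ − δ| = |24.3° − (21.3°)| = 3.0°.

3.0°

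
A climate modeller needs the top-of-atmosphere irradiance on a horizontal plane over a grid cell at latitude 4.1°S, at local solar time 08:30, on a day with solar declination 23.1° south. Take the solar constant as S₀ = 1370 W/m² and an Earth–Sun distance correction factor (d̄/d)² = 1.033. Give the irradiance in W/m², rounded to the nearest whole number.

830 W/m²

Hour angle H = 15° × (8.5 − 12) = -52.50°.
cos θ_z = sin(-4.1°) sin(-23.1°) + cos(-4.1°) cos(-23.1°) cos(-52.50°) = 0.0281 + 0.5585 = 0.5866.
Top-of-atmosphere irradiance = S₀ (d̄/d)² cos θ_z = 1370 × 1.033 × 0.5866 = 830.16 W/m².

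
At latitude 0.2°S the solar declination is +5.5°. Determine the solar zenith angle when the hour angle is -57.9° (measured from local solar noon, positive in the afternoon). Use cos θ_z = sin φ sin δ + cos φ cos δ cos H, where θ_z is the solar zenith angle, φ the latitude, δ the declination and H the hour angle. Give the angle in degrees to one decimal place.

58.1°

With φ = -0.2°, δ = 5.5°, H = -57.90°: sin φ sin δ = -0.0003, cos φ cos δ cos H = 0.5289, so cos θ_z = 0.5286.
θ_z = arccos(0.5286) = 58.09°.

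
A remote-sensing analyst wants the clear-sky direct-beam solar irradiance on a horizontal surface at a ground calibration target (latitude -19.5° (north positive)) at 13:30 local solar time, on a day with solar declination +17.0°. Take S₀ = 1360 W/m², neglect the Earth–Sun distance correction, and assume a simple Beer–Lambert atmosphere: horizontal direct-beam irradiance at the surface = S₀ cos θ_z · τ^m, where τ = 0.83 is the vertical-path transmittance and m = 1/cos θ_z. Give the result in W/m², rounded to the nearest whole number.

776 W/m²

Hour angle H = 15° × (13.5 − 12) = 22.50°.
cos θ_z = sin φ sin δ + cos φ cos δ cos H = (-0.3338)(0.2924) + (0.9426)(0.9563)(0.9239) = 0.7352.
Air mass m = 1/cos θ_z = 1/0.7352 = 1.360; τ^m = 0.83^1.360 = 0.7762.
Surface direct beam = 1360 × 0.7352 × 0.7762 = 776.10 W/m².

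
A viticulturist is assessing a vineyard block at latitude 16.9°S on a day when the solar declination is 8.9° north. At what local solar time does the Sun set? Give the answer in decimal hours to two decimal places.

cos H_s = −tan(-16.9°) · tan(8.9°) = 0.0476, so H_s = arccos(0.0476) = 87.27°.
Sunset is at 12 + H_s/15 = 12 + 5.818 = 17.818 h local solar time.

17.82 h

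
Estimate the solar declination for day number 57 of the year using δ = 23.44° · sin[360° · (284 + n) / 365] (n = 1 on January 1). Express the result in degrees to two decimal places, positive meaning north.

-9.41°

360 × (284 + 57) / 365 = 336.329°; sin(336.329°) = -0.4015.
δ = 23.44 × -0.4015 = -9.411° ≈ -9.41°.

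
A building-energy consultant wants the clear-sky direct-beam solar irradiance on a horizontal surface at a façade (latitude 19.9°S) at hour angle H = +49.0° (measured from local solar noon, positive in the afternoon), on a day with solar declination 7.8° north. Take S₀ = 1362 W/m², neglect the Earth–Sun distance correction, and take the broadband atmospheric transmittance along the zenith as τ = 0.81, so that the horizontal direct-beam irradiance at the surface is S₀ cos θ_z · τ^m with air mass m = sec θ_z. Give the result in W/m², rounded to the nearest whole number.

cos θ_z = sin(-19.9°) sin(7.8°) + cos(-19.9°) cos(7.8°) cos(49.00°) = -0.0462 + 0.6112 = 0.5650.
Air mass m = 1/cos θ_z = 1/0.5650 = 1.770; τ^m = 0.81^1.770 = 0.6887.
Surface direct beam = 1362 × 0.5650 × 0.6887 = 529.98 W/m².

530 W/m²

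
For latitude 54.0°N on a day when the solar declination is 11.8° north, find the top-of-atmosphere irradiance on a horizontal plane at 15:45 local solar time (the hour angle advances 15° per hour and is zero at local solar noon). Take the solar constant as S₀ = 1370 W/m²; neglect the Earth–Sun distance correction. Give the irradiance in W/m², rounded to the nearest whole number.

Hour angle H = 15° × (15.75 − 12) = 56.25°.
cos θ_z = sin(54.0°) sin(11.8°) + cos(54.0°) cos(11.8°) cos(56.25°) = 0.1654 + 0.3197 = 0.4851.
Top-of-atmosphere irradiance = S₀ cos θ_z = 1370 × 0.4851 = 664.59 W/m².

665 W/m²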